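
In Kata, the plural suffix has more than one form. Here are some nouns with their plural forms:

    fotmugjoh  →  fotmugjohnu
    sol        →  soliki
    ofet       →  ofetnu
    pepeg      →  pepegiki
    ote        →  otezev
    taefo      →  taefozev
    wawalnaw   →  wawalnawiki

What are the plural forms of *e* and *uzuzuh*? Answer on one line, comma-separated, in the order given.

ezev, uzuzuhnu

Looking at the final sound of each stem: -nu when the stem ends in a voiceless consonant (*fotmugjoh*, *ofet*); -iki when the stem ends in a voiced consonant (*sol*, *pepeg*, *wawalnaw*); -zev when the stem ends in a vowel (*ote*, *taefo*).
*e* — final sound /e/ (a vowel) → -zev → *ezev*.
*uzuzuh*: final sound = /h/, a voiceless consonant → -nu → *uzuzuhnu*.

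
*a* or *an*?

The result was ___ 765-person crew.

The indefinite article is chosen by the initial *sound* of the following word, not its spelling.
The number *765* is spoken "seven hundred …", beginning with /ˈsɛvən/ — a consonant sound.
So the article is *a*: The result was a 765-person crew.

a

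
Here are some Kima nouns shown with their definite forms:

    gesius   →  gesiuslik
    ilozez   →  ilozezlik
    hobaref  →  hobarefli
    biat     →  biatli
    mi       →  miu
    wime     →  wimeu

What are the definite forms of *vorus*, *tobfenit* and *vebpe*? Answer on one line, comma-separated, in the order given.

voruslik, tobfenitli, vebpeu

The alternation tracks the final sound of the stem — -lik when the stem ends in a sibilant (*gesius*, *ilozez*); -li when the stem ends in a non-sibilant consonant (*hobaref*, *biat*); -u when the stem ends in a vowel (*mi*, *wime*).
*vorus*: final sound = /s/, a sibilant → -lik → *voruslik*.
Since the final sound of *tobfenit* is /t/ (a non-sibilant consonant), it takes -li, giving *tobfenitli*.
The final sound of *vebpe* is /e/, which is a vowel, so the suffix is -u, giving *vebpeu*.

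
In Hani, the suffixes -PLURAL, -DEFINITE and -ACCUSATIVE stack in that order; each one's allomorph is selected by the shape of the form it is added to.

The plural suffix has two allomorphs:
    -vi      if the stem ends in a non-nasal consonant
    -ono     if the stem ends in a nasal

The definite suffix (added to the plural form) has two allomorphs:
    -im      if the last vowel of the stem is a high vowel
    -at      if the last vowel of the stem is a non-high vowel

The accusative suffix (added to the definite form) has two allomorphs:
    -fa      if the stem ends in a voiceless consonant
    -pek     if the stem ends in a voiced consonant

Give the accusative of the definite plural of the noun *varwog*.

varwogviimpek

The final consonant of *varwog* is /g/, which is non-nasal, so the plural suffix is -vi, giving *varwogvi*.
The last vowel of the plural form *varwogvi* is /i/, which is a high vowel, so the definite suffix is -im, giving *varwogviim*.
Since the final consonant of the definite form *varwogviim* is /m/ (voiced), it takes -pek, giving *varwogviimpek*.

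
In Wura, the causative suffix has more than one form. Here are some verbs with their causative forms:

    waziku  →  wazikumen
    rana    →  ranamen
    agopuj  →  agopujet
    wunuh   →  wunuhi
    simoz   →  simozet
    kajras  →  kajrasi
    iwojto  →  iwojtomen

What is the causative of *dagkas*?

The alternation tracks the final sound of the stem — -i when the stem ends in a voiceless consonant (*wunuh*, *kajras*); -et when the stem ends in a voiced consonant (*agopuj*, *simoz*); -men when the stem ends in a vowel (*waziku*, *rana*, *iwojto*).
*dagkas* — final sound /s/ (a voiceless consonant) → -i → *dagkasi*.

dagkasi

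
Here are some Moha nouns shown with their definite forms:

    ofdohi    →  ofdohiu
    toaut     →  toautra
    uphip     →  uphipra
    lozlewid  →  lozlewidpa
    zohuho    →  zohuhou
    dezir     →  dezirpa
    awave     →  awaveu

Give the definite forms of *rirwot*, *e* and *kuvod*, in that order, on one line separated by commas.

rirwotra, eu, kuvodpa

Looking at the final sound of each stem: -ra when the stem ends in a voiceless consonant (*toaut*, *uphip*); -pa when the stem ends in a voiced consonant (*lozlewid*, *dezir*); -u when the stem ends in a vowel (*ofdohi*, *zohuho*, *awave*).
*rirwot*: final sound = /t/, a voiceless consonant → -ra → *rirwotra*.
*e*: final sound = /e/, a vowel → -u → *eu*.
Since the final sound of *kuvod* is /d/ (a voiced consonant), it takes -pa, giving *kuvodpa*.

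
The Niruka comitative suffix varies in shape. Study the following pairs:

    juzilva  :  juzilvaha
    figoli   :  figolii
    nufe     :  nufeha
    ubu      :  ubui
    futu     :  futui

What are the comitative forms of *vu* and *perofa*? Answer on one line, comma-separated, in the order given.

The pattern is height harmony: -i when the last vowel of the stem is a high vowel (*figoli*, *ubu*, *futu*); -ha when the last vowel of the stem is a non-high vowel (*juzilva*, *nufe*).
The last vowel of *vu* is /u/, which is a high vowel, so the suffix is -i, giving *vui*.
Since the last vowel of *perofa* is /a/ (a non-high vowel), it takes -ha, giving *perofaha*.

vui, perofaha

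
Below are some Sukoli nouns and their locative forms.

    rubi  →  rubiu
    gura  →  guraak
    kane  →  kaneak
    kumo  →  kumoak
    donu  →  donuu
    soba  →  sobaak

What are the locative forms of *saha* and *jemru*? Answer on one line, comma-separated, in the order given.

Looking at the last vowel of each stem: -u when the last vowel of the stem is a high vowel (*rubi*, *donu*); -ak when the last vowel of the stem is a non-high vowel (*gura*, *kane*, *kumo*, *soba*).
*saha*: last vowel = /a/, a non-high vowel → -ak → *sahaak*.
*jemru* — last vowel /u/ (a high vowel) → -u → *jemruu*.

sahaak, jemruu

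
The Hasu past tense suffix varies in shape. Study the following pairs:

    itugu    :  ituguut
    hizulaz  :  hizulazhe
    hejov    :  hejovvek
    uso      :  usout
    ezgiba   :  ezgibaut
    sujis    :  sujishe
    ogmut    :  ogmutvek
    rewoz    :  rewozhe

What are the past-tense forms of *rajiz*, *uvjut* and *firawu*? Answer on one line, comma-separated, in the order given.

rajizhe, uvjutvek, firawuut

The pattern is sibilance of the final sound: -he when the stem ends in a sibilant (*hizulaz*, *sujis*, *rewoz*); -vek when the stem ends in a non-sibilant consonant (*hejov*, *ogmut*); -ut when the stem ends in a vowel (*itugu*, *uso*, *ezgiba*).
*rajiz*: final sound = /z/, a sibilant → -he → *rajizhe*.
Since the final sound of *uvjut* is /t/ (a non-sibilant consonant), it takes -vek, giving *uvjutvek*.
Since the final sound of *firawu* is /u/ (a vowel), it takes -ut, giving *firawuut*.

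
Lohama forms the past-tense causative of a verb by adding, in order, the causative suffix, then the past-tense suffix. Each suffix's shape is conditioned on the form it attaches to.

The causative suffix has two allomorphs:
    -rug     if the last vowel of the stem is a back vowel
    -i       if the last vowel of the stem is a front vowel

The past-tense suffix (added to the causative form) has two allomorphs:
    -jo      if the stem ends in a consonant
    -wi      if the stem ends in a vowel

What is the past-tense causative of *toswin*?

*toswin*: last vowel = /i/, a front vowel → -i → *toswini*.
The causative form *toswini* — final sound /i/ (a vowel) → -wi → *toswiniwi*.

toswiniwi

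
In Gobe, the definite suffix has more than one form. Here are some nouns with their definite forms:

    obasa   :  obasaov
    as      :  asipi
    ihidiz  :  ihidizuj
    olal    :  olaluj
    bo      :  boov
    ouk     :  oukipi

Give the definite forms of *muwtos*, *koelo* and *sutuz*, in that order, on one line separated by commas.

The suffix is conditioned by the final sound: -ipi when the stem ends in a voiceless consonant (*as*, *ouk*); -uj when the stem ends in a voiced consonant (*ihidiz*, *olal*); -ov when the stem ends in a vowel (*obasa*, *bo*).
*muwtos*: final sound = /s/, a voiceless consonant → -ipi → *muwtosipi*.
Since the final sound of *koelo* is /o/ (a vowel), it takes -ov, giving *koeloov*.
The final sound of *sutuz* is /z/, which is a voiced consonant, so the suffix is -uj, giving *sutuzuj*.

muwtosipi, koeloov, sutuzuj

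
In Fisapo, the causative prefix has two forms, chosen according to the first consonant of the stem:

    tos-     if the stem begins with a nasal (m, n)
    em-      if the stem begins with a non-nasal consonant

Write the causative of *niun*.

*niun* — first consonant /n/ (a nasal) → tos- → *tosniun*.

tosniun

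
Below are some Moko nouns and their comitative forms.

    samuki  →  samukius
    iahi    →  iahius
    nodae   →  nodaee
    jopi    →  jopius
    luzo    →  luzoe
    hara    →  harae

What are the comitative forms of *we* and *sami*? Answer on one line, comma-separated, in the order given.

The alternation tracks the last vowel of the stem — -us when the last vowel of the stem is a high vowel (*samuki*, *iahi*, *jopi*); -e when the last vowel of the stem is a non-high vowel (*nodae*, *luzo*, *hara*).
*we*: last vowel = /e/, a non-high vowel → -e → *wee*.
*sami* — last vowel /i/ (a high vowel) → -us → *samius*.

wee, samius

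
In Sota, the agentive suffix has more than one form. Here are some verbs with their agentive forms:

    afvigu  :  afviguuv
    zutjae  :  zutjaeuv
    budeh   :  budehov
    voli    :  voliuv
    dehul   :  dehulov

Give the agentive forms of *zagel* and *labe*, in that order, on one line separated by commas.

The pattern is consonant vs. vowel: -ov when the stem ends in a consonant (*budeh*, *dehul*); -uv when the stem ends in a vowel (*afvigu*, *zutjae*, *voli*).
Since the final sound of *zagel* is /l/ (a consonant), it takes -ov, giving *zagelov*.
The final sound of *labe* is /e/, which is a vowel, so the suffix is -uv, giving *labeuv*.

zagelov, labeuv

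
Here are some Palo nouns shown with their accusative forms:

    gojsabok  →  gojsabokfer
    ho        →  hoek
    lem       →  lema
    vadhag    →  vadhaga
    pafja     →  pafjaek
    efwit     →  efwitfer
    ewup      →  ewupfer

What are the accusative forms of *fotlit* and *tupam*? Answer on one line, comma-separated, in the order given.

fotlitfer, tupama

Looking at the final sound of each stem: -fer when the stem ends in a voiceless consonant (*gojsabok*, *efwit*, *ewup*); -a when the stem ends in a voiced consonant (*lem*, *vadhag*); -ek when the stem ends in a vowel (*ho*, *pafja*).
Since the final sound of *fotlit* is /t/ (a voiceless consonant), it takes -fer, giving *fotlitfer*.
Since the final sound of *tupam* is /m/ (a voiced consonant), it takes -a, giving *tupama*.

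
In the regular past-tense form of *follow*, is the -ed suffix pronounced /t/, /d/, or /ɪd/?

The stem *follow* ends in a voiced sound other than /d/.
The -ed suffix is realized as /ɪd/ after /t, d/; as /t/ after other voiceless consonants; and as /d/ after other voiced sounds.
So -ed on *follow* is pronounced /d/.

/d/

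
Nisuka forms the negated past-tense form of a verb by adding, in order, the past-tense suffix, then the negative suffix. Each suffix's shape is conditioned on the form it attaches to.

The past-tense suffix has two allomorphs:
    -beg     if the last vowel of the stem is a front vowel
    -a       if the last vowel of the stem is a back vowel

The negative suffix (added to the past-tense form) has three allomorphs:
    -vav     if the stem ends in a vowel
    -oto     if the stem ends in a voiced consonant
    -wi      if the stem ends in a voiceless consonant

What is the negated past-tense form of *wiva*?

wivaavav

*wiva* — last vowel /a/ (a back vowel) → -a → *wivaa*.
The past-tense form *wivaa*: final sound = /a/, a vowel → -vav → *wivaavav*.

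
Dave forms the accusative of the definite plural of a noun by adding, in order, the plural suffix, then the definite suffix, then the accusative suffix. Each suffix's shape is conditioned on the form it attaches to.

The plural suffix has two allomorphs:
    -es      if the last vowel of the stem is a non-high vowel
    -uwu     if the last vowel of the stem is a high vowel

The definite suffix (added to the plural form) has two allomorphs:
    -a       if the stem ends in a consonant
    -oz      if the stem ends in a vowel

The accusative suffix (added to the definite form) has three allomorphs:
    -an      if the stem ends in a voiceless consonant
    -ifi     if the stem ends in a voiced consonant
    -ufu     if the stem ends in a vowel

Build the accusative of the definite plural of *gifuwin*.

gifuwinuwuozifi

*gifuwin* — last vowel /i/ (a high vowel) → -uwu → *gifuwinuwu*.
Since the final sound of the plural form *gifuwinuwu* is /u/ (a vowel), it takes -oz, giving *gifuwinuwuoz*.
The final sound of the definite form *gifuwinuwuoz* is /z/, which is a voiced consonant, so the accusative suffix is -ifi, giving *gifuwinuwuozifi*.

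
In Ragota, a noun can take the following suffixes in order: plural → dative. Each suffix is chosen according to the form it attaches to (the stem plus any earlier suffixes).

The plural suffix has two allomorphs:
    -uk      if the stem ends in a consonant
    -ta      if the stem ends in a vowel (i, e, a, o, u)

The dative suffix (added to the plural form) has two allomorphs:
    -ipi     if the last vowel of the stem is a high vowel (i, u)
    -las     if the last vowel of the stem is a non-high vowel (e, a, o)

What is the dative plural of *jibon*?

jibonukipi

The final sound of *jibon* is /n/, which is a consonant, so the plural suffix is -uk, giving *jibonuk*.
The last vowel of the plural form *jibonuk* is /u/, which is a high vowel, so the dative suffix is -ipi, giving *jibonukipi*.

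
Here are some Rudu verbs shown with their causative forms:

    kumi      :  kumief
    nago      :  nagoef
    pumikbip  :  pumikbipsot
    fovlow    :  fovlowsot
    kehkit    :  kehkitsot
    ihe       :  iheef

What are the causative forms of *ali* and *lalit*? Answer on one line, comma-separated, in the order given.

The alternation tracks the final sound of the stem — -sot when the stem ends in a consonant (*pumikbip*, *fovlow*, *kehkit*); -ef when the stem ends in a vowel (*kumi*, *nago*, *ihe*).
The final sound of *ali* is /i/, which is a vowel, so the suffix is -ef, giving *alief*.
*lalit* — final sound /t/ (a consonant) → -sot → *lalitsot*.

alief, lalitsot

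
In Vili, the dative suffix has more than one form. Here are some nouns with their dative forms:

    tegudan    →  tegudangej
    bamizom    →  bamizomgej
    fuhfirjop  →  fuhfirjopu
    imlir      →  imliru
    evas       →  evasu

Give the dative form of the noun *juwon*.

The alternation tracks the final consonant of the stem — -gej when the stem ends in a nasal (*tegudan*, *bamizom*); -u when the stem ends in a non-nasal consonant (*fuhfirjop*, *imlir*, *evas*).
Since the final consonant of *juwon* is /n/ (a nasal), it takes -gej, giving *juwongej*.

juwongej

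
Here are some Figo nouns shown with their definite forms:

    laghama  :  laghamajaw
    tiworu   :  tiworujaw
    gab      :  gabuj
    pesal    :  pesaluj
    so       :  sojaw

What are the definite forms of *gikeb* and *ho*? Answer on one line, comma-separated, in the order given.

gikebuj, hojaw

The pattern is consonant vs. vowel: -uj when the stem ends in a consonant (*gab*, *pesal*); -jaw when the stem ends in a vowel (*laghama*, *tiworu*, *so*).
Since the final sound of *gikeb* is /b/ (a consonant), it takes -uj, giving *gikebuj*.
The final sound of *ho* is /o/, which is a vowel, so the suffix is -jaw, giving *hojaw*.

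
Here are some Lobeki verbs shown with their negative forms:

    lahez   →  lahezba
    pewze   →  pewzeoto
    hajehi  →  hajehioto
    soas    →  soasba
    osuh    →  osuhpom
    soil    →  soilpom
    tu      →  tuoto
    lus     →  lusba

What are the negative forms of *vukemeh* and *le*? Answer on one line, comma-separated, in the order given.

vukemehpom, leoto

The alternation tracks the final sound of the stem — -ba when the stem ends in a sibilant (*lahez*, *soas*, *lus*); -pom when the stem ends in a non-sibilant consonant (*osuh*, *soil*); -oto when the stem ends in a vowel (*pewze*, *hajehi*, *tu*).
The final sound of *vukemeh* is /h/, which is a non-sibilant consonant, so the suffix is -pom, giving *vukemehpom*.
The final sound of *le* is /e/, which is a vowel, so the suffix is -oto, giving *leoto*.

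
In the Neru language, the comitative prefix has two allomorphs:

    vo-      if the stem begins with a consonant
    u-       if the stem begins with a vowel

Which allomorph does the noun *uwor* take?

u-

*uwor*: first sound = /u/, a vowel → u-.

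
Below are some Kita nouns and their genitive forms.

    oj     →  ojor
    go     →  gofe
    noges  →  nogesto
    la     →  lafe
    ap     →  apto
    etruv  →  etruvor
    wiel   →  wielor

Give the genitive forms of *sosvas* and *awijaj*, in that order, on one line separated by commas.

The suffix is conditioned by the final sound: -to when the stem ends in a voiceless consonant (*noges*, *ap*); -or when the stem ends in a voiced consonant (*oj*, *etruv*, *wiel*); -fe when the stem ends in a vowel (*go*, *la*).
*sosvas*: final sound = /s/, a voiceless consonant → -to → *sosvasto*.
*awijaj*: final sound = /j/, a voiced consonant → -or → *awijajor*.

sosvasto, awijajor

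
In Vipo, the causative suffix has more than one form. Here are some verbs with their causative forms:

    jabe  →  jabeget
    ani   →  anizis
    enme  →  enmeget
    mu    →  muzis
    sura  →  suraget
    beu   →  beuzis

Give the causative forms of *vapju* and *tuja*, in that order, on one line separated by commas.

The pattern is height harmony: -zis when the last vowel of the stem is a high vowel (*ani*, *mu*, *beu*); -get when the last vowel of the stem is a non-high vowel (*jabe*, *enme*, *sura*).
The last vowel of *vapju* is /u/, which is a high vowel, so the suffix is -zis, giving *vapjuzis*.
*tuja*: last vowel = /a/, a non-high vowel → -get → *tujaget*.

vapjuzis, tujaget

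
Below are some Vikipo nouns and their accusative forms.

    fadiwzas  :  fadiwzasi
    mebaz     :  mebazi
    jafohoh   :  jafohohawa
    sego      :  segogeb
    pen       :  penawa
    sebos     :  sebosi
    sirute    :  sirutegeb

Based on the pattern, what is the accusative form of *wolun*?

wolunawa

The alternation tracks the final sound of the stem — -i when the stem ends in a sibilant (*fadiwzas*, *mebaz*, *sebos*); -awa when the stem ends in a non-sibilant consonant (*jafohoh*, *pen*); -geb when the stem ends in a vowel (*sego*, *sirute*).
The final sound of *wolun* is /n/, which is a non-sibilant consonant, so the suffix is -awa, giving *wolunawa*.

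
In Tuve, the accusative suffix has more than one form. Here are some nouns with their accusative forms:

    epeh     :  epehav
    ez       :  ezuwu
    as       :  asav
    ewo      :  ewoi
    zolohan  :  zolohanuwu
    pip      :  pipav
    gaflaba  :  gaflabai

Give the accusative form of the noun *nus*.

Looking at the final sound of each stem: -av when the stem ends in a voiceless consonant (*epeh*, *as*, *pip*); -uwu when the stem ends in a voiced consonant (*ez*, *zolohan*); -i when the stem ends in a vowel (*ewo*, *gaflaba*).
Since the final sound of *nus* is /s/ (a voiceless consonant), it takes -av, giving *nusav*.

nusav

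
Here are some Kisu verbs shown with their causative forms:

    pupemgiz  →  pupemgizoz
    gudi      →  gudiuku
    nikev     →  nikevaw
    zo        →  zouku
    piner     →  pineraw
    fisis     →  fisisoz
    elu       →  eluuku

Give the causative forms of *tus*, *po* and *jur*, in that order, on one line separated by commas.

The alternation tracks the final sound of the stem — -oz when the stem ends in a sibilant (*pupemgiz*, *fisis*); -aw when the stem ends in a non-sibilant consonant (*nikev*, *piner*); -uku when the stem ends in a vowel (*gudi*, *zo*, *elu*).
The final sound of *tus* is /s/, which is a sibilant, so the suffix is -oz, giving *tusoz*.
The final sound of *po* is /o/, which is a vowel, so the suffix is -uku, giving *pouku*.
The final sound of *jur* is /r/, which is a non-sibilant consonant, so the suffix is -aw, giving *juraw*.

tusoz, pouku, juraw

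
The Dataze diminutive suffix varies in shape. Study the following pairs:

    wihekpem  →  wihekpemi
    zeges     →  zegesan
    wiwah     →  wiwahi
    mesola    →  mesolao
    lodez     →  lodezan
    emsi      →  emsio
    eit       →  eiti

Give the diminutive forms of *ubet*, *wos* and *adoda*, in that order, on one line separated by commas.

Looking at the final sound of each stem: -an when the stem ends in a sibilant (*zeges*, *lodez*); -i when the stem ends in a non-sibilant consonant (*wihekpem*, *wiwah*, *eit*); -o when the stem ends in a vowel (*mesola*, *emsi*).
Since the final sound of *ubet* is /t/ (a non-sibilant consonant), it takes -i, giving *ubeti*.
*wos*: final sound = /s/, a sibilant → -an → *wosan*.
Since the final sound of *adoda* is /a/ (a vowel), it takes -o, giving *adodao*.

ubeti, wosan, adodao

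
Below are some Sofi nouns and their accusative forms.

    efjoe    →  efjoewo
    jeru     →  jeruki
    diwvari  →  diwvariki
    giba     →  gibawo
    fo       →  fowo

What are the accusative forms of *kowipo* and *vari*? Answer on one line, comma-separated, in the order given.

kowipowo, variki

The alternation tracks the last vowel of the stem — -ki when the last vowel of the stem is a high vowel (*jeru*, *diwvari*); -wo when the last vowel of the stem is a non-high vowel (*efjoe*, *giba*, *fo*).
*kowipo* — last vowel /o/ (a non-high vowel) → -wo → *kowipowo*.
The last vowel of *vari* is /i/, which is a high vowel, so the suffix is -ki, giving *variki*.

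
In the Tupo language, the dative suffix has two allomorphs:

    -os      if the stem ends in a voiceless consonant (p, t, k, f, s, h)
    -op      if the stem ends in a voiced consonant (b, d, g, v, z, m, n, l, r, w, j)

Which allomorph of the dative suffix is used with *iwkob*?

-op

Since the final consonant of *iwkob* is /b/ (voiced), it takes -op.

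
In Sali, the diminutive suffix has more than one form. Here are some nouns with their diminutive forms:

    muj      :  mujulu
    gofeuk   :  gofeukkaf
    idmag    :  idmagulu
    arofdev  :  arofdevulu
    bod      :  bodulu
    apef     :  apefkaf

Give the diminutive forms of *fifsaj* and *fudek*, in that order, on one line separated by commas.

The alternation tracks the final consonant of the stem — -kaf when the stem ends in a voiceless consonant (*gofeuk*, *apef*); -ulu when the stem ends in a voiced consonant (*muj*, *idmag*, *arofdev*, *bod*).
*fifsaj* — final consonant /j/ (voiced) → -ulu → *fifsajulu*.
Since the final consonant of *fudek* is /k/ (voiceless), it takes -kaf, giving *fudekkaf*.

fifsajulu, fudekkaf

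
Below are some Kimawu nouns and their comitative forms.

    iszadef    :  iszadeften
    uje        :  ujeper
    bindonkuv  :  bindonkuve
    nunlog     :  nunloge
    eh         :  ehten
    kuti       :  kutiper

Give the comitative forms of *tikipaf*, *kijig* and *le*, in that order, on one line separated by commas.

Looking at the final sound of each stem: -ten when the stem ends in a voiceless consonant (*iszadef*, *eh*); -e when the stem ends in a voiced consonant (*bindonkuv*, *nunlog*); -per when the stem ends in a vowel (*uje*, *kuti*).
The final sound of *tikipaf* is /f/, which is a voiceless consonant, so the suffix is -ten, giving *tikipaften*.
*kijig*: final sound = /g/, a voiced consonant → -e → *kijige*.
Since the final sound of *le* is /e/ (a vowel), it takes -per, giving *leper*.

tikipaften, kijige, leper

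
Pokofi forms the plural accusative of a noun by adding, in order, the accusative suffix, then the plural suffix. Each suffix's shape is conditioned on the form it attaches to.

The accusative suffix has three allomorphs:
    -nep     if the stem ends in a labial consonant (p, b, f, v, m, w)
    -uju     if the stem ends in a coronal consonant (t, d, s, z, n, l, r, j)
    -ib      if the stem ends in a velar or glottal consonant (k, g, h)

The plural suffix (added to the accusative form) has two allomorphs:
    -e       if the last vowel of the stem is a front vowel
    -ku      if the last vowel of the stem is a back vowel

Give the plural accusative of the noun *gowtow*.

*gowtow*: final consonant = /w/, labial → -nep → *gowtownep*.
The accusative form *gowtownep* — last vowel /e/ (a front vowel) → -e → *gowtownepe*.

gowtownepe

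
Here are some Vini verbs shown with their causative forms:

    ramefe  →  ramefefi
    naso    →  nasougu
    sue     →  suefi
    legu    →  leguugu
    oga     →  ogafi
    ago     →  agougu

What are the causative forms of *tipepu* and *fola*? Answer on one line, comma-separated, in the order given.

Looking at the last vowel of each stem: -ugu when the last vowel of the stem is a rounded vowel (*naso*, *legu*, *ago*); -fi when the last vowel of the stem is an unrounded vowel (*ramefe*, *sue*, *oga*).
*tipepu*: last vowel = /u/, a rounded vowel → -ugu → *tipepuugu*.
Since the last vowel of *fola* is /a/ (an unrounded vowel), it takes -fi, giving *folafi*.

tipepuugu, folafi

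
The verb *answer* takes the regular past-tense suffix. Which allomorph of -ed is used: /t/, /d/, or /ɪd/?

/d/

The stem *answer* ends in a voiced sound other than /d/.
The -ed suffix is realized as /ɪd/ after /t, d/; as /t/ after other voiceless consonants; and as /d/ after other voiced sounds.
So -ed on *answer* is pronounced /d/.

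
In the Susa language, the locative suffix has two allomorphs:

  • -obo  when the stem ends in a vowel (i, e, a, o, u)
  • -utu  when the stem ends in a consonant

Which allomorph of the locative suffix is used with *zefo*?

-obo

*zefo*: final sound = /o/, a vowel → -obo.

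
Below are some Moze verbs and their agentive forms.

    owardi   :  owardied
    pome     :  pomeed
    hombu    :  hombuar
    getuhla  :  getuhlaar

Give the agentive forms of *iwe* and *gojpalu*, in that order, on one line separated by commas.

The pattern is front/back vowel harmony: -ed when the last vowel of the stem is a front vowel (*owardi*, *pome*); -ar when the last vowel of the stem is a back vowel (*hombu*, *getuhla*).
*iwe*: last vowel = /e/, a front vowel → -ed → *iweed*.
The last vowel of *gojpalu* is /u/, which is a back vowel, so the suffix is -ar, giving *gojpaluar*.

iweed, gojpaluar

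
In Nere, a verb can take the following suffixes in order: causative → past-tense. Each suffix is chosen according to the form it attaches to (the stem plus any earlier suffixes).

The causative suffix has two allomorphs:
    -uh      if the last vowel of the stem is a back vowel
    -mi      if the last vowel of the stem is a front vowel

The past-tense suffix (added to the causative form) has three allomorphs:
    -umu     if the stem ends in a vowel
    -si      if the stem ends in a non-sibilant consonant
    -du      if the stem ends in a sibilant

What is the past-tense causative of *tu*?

*tu* — last vowel /u/ (a back vowel) → -uh → *tuuh*.
The final sound of the causative form *tuuh* is /h/, which is a non-sibilant consonant, so the past-tense suffix is -si, giving *tuuhsi*.

tuuhsi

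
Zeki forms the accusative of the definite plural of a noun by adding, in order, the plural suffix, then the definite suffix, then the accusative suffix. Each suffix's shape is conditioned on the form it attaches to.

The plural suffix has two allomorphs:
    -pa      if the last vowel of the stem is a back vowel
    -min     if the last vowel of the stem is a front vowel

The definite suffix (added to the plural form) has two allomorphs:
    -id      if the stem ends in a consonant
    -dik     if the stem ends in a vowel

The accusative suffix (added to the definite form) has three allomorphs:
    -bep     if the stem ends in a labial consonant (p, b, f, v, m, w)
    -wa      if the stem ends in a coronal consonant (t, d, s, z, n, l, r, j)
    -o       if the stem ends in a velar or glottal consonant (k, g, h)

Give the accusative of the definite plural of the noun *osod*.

osodpadiko

The last vowel of *osod* is /o/, which is a back vowel, so the plural suffix is -pa, giving *osodpa*.
The plural form *osodpa* — final sound /a/ (a vowel) → -dik → *osodpadik*.
The final consonant of the definite form *osodpadik* is /k/, which is velar/glottal, so the accusative suffix is -o, giving *osodpadiko*.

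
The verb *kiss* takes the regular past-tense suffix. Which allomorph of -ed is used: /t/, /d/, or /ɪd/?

The stem *kiss* ends in a voiceless consonant other than /t/.
The -ed suffix is realized as /ɪd/ after /t, d/; as /t/ after other voiceless consonants; and as /d/ after other voiced sounds.
So -ed on *kiss* is pronounced /t/.

/t/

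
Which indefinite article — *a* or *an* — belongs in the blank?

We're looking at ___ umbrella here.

an

The indefinite article is chosen by the initial *sound* of the following word, not its spelling.
*umbrella* begins with the sound /ʌ/ (u pronounced /ʌ/) — a vowel sound.
So the article is *an*: We're looking at an umbrella here.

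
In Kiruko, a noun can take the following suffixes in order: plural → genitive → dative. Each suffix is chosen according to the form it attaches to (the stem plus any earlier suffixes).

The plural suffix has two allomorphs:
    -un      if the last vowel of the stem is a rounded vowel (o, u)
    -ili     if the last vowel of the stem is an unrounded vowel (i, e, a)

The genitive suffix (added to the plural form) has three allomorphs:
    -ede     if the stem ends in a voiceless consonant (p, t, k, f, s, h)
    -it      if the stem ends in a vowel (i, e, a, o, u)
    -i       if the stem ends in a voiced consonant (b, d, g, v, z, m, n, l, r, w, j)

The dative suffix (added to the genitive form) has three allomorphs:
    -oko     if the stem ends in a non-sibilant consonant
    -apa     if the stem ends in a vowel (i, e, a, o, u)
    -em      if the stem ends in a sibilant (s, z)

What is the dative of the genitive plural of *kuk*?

Since the last vowel of *kuk* is /u/ (a rounded vowel), it takes -un, giving *kukun*.
The plural form *kukun*: final sound = /n/, a voiced consonant → -i → *kukuni*.
The genitive form *kukuni* — final sound /i/ (a vowel) → -apa → *kukuniapa*.

kukuniapa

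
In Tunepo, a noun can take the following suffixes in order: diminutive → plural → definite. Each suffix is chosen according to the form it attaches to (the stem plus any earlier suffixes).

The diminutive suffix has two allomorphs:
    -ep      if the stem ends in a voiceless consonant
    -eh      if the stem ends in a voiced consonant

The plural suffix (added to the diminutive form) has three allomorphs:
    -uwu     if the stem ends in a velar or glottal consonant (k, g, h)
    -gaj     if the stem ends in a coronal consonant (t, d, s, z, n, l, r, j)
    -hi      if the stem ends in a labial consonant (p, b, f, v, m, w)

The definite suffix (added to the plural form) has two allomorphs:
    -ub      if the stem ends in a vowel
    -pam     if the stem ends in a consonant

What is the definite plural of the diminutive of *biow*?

*biow*: final consonant = /w/, voiced → -eh → *bioweh*.
The diminutive form *bioweh*: final consonant = /h/, velar/glottal → -uwu → *biowehuwu*.
The plural form *biowehuwu* — final sound /u/ (a vowel) → -ub → *biowehuwuub*.

biowehuwuub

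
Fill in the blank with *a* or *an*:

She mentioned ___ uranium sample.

The indefinite article is chosen by the initial *sound* of the following word, not its spelling.
*uranium* begins with the sound /jʊ/ (u pronounced /jʊ/) — a consonant sound.
So the article is *a*: She mentioned a uranium sample.

a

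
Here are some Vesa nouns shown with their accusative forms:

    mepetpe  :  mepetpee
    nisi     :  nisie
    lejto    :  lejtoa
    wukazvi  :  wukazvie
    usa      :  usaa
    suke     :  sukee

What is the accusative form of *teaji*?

teajie

Looking at the last vowel of each stem: -e when the last vowel of the stem is a front vowel (*mepetpe*, *nisi*, *wukazvi*, *suke*); -a when the last vowel of the stem is a back vowel (*lejto*, *usa*).
*teaji* — last vowel /i/ (a front vowel) → -e → *teajie*.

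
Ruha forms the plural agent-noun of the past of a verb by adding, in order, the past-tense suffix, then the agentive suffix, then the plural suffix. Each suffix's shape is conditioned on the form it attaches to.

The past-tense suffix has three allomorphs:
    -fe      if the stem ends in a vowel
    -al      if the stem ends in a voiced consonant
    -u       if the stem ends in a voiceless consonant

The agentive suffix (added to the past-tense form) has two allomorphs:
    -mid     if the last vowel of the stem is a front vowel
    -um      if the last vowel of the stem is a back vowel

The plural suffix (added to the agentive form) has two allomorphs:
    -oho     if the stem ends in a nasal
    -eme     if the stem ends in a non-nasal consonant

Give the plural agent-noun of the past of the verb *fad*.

fadalumoho

*fad*: final sound = /d/, a voiced consonant → -al → *fadal*.
The last vowel of the past-tense form *fadal* is /a/, which is a back vowel, so the agentive suffix is -um, giving *fadalum*.
The agentive form *fadalum*: final consonant = /m/, a nasal → -oho → *fadalumoho*.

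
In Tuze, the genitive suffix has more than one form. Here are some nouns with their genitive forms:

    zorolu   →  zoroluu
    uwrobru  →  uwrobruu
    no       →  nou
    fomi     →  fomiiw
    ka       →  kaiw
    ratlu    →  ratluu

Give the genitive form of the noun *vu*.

vuu

The alternation tracks the last vowel of the stem — -u when the last vowel of the stem is a rounded vowel (*zorolu*, *uwrobru*, *no*, *ratlu*); -iw when the last vowel of the stem is an unrounded vowel (*fomi*, *ka*).
*vu* — last vowel /u/ (a rounded vowel) → -u → *vuu*.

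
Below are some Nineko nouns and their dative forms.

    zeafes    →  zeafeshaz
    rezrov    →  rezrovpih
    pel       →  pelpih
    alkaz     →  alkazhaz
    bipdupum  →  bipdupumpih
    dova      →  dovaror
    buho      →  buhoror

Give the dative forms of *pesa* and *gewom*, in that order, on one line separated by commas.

The suffix is conditioned by the final sound: -haz when the stem ends in a sibilant (*zeafes*, *alkaz*); -pih when the stem ends in a non-sibilant consonant (*rezrov*, *pel*, *bipdupum*); -ror when the stem ends in a vowel (*dova*, *buho*).
*pesa* — final sound /a/ (a vowel) → -ror → *pesaror*.
*gewom*: final sound = /m/, a non-sibilant consonant → -pih → *gewompih*.

pesaror, gewompih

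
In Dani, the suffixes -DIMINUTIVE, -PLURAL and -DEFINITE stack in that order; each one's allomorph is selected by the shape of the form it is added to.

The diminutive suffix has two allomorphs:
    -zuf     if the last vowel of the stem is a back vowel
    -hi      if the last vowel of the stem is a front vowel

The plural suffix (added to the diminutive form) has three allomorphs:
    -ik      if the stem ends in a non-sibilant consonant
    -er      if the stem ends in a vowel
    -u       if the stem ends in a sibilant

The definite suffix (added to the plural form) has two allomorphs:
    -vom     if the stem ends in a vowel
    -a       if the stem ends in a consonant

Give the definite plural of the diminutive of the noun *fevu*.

fevuzufika

Since the last vowel of *fevu* is /u/ (a back vowel), it takes -zuf, giving *fevuzuf*.
Since the final sound of the diminutive form *fevuzuf* is /f/ (a non-sibilant consonant), it takes -ik, giving *fevuzufik*.
The final sound of the plural form *fevuzufik* is /k/, which is a consonant, so the definite suffix is -a, giving *fevuzufika*.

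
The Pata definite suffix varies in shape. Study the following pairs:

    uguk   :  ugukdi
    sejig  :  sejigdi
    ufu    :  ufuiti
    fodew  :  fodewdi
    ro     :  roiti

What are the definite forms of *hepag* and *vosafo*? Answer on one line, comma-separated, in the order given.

hepagdi, vosafoiti

The alternation tracks the final sound of the stem — -di when the stem ends in a consonant (*uguk*, *sejig*, *fodew*); -iti when the stem ends in a vowel (*ufu*, *ro*).
*hepag*: final sound = /g/, a consonant → -di → *hepagdi*.
Since the final sound of *vosafo* is /o/ (a vowel), it takes -iti, giving *vosafoiti*.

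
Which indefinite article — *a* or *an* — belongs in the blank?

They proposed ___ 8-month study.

an

The indefinite article is chosen by the initial *sound* of the following word, not its spelling.
The number *8* is spoken "eight", beginning with /eɪt/ — a vowel sound.
So the article is *an*: They proposed an 8-month study.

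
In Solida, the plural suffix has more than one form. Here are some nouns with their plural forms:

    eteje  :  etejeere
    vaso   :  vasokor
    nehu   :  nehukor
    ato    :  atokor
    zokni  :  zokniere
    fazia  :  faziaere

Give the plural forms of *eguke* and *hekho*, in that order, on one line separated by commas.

egukeere, hekhokor

The suffix is conditioned by the last vowel: -kor when the last vowel of the stem is a rounded vowel (*vaso*, *nehu*, *ato*); -ere when the last vowel of the stem is an unrounded vowel (*eteje*, *zokni*, *fazia*).
The last vowel of *eguke* is /e/, which is an unrounded vowel, so the suffix is -ere, giving *egukeere*.
*hekho* — last vowel /o/ (a rounded vowel) → -kor → *hekhokor*.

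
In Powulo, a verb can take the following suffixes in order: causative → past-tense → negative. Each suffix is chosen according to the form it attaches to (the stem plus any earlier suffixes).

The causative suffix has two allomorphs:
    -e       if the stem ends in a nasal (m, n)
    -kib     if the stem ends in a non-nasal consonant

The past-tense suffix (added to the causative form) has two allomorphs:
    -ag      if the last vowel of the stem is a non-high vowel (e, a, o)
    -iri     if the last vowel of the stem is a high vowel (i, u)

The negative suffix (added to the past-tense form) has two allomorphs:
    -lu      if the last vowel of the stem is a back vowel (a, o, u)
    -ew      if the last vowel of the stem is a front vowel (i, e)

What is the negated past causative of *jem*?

*jem*: final consonant = /m/, a nasal → -e → *jeme*.
Since the last vowel of the causative form *jeme* is /e/ (a non-high vowel), it takes -ag, giving *jemeag*.
Since the last vowel of the past-tense form *jemeag* is /a/ (a back vowel), it takes -lu, giving *jemeaglu*.

jemeaglu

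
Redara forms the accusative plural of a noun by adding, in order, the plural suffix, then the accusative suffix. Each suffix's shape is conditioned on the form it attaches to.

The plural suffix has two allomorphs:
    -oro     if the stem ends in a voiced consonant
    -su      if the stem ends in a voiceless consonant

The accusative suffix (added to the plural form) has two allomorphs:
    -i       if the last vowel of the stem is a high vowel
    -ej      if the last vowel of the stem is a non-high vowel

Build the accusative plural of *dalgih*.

The final consonant of *dalgih* is /h/, which is voiceless, so the plural suffix is -su, giving *dalgihsu*.
The last vowel of the plural form *dalgihsu* is /u/, which is a high vowel, so the accusative suffix is -i, giving *dalgihsui*.

dalgihsui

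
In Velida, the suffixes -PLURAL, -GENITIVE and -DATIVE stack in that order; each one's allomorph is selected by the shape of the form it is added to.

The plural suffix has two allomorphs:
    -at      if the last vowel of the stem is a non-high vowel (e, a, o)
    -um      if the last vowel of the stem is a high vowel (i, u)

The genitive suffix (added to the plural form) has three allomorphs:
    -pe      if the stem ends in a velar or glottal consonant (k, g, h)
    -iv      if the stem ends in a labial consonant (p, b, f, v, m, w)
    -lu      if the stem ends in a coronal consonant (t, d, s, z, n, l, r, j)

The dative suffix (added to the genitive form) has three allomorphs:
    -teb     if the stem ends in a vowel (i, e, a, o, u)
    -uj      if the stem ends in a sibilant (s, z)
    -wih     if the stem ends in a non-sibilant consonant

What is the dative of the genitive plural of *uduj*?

*uduj* — last vowel /u/ (a high vowel) → -um → *udujum*.
The final consonant of the plural form *udujum* is /m/, which is labial, so the genitive suffix is -iv, giving *udujumiv*.
The genitive form *udujumiv* — final sound /v/ (a non-sibilant consonant) → -wih → *udujumivwih*.

udujumivwih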